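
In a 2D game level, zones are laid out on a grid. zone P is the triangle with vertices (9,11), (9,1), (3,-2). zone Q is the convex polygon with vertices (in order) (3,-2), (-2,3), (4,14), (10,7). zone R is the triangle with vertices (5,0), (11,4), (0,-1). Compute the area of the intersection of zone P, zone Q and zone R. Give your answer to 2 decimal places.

The intersection is the polygon with vertices (4.474,-0.105), (3.814,-0.237), (4.38,0.991), (5.844,1.656).
By the shoelace formula its area is 1.20.

1.20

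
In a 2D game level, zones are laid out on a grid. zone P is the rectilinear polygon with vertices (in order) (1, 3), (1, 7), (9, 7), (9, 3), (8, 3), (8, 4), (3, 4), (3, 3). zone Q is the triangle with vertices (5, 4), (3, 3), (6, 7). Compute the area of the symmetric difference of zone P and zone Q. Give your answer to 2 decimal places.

25.75

|zone P| = 27, |zone Q| = 2.5, |zone P∩zone Q| = 1.875.
|zone P △ zone Q| = |zone P| + |zone Q| − 2·|zone P∩zone Q| = 27 + 2.5 − 3.75 = 25.75.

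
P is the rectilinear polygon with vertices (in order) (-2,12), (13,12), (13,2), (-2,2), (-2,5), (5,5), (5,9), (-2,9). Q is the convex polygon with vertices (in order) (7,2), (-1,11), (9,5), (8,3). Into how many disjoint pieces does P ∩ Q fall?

2

P ∩ Q splits into 2 disjoint pieces (area 12.3, area 1.5556).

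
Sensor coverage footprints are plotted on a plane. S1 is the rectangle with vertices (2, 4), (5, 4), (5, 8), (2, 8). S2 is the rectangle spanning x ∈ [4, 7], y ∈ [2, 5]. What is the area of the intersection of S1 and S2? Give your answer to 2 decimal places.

1.00

|S1∩S2|: x∈[4,5], y∈[4,5] → 1·1 = 1.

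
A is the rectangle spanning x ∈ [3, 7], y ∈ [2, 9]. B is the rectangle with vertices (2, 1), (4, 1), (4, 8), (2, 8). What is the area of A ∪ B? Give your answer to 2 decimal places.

By inclusion–exclusion:
Individual areas: |A| = 28, |B| = 14.
|A∩B|: x∈[3,4], y∈[2,8] → 1·6 = 6.
|A ∪ B| = 42 − 6 = 36.00.

36.00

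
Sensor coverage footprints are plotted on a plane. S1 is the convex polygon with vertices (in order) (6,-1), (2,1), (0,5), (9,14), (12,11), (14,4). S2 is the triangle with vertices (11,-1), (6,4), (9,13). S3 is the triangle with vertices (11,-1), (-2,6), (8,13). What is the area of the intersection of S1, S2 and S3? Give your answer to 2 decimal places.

The intersection is the polygon with vertices (6,4), (8.391,11.174), (10.409,1.756), (9.077,0.923).
By the shoelace formula its area is 21.83.

21.83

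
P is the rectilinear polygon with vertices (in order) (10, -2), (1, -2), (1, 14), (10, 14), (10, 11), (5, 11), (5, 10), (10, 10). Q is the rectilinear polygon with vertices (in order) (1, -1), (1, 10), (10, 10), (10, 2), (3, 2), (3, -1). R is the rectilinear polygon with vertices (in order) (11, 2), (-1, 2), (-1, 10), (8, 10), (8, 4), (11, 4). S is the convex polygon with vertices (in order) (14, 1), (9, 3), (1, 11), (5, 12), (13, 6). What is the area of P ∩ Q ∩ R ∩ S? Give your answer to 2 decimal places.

19.66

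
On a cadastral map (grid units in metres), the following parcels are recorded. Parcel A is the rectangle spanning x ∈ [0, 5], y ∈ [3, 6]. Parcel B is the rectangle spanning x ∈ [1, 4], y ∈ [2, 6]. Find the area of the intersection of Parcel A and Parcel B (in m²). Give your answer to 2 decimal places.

|Parcel A∩Parcel B|: x∈[1,4], y∈[3,6] → 3·3 = 9.

9.00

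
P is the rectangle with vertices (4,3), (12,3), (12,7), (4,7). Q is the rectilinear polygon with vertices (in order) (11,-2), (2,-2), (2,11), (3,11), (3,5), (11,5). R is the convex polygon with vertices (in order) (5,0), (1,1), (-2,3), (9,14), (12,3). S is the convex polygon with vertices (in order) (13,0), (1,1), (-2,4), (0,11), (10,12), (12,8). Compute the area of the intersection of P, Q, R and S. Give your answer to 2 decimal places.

14.00

The intersection is the polygon with vertices (11,5), (11,3), (4,3), (4,5).
By the shoelace formula its area is 14.00.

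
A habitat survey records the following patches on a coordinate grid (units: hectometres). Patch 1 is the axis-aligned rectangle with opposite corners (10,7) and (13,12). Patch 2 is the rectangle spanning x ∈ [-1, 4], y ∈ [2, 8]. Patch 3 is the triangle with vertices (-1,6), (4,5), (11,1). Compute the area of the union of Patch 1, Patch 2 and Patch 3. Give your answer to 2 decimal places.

48.79

By inclusion–exclusion:
Individual areas: |Patch 1| = 15, |Patch 2| = 30, |Patch 3| = 6.5.
|Patch 1∩Patch 2| = 0 (no overlap).
|Patch 1∩Patch 3| = 0.
|Patch 2∩Patch 3| = 2.7083.
|Patch 1∩Patch 2∩Patch 3| = 0.
|Patch 1 ∪ Patch 2 ∪ Patch 3| = 51.5 − 2.7083 + 0 = 48.79.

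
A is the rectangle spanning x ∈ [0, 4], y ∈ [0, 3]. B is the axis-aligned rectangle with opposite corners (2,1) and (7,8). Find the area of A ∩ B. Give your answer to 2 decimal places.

4.00

|A∩B|: x∈[2,4], y∈[1,3] → 2·2 = 4.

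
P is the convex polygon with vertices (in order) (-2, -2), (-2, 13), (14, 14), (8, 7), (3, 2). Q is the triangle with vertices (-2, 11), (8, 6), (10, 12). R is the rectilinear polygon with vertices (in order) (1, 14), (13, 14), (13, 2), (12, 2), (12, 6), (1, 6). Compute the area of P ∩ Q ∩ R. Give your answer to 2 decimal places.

The intersection is the polygon with vertices (7.333,6.333), (1,9.5), (1,11.25), (10,12), (8.546,7.636), (8,7).
By the shoelace formula its area is 31.77.

31.77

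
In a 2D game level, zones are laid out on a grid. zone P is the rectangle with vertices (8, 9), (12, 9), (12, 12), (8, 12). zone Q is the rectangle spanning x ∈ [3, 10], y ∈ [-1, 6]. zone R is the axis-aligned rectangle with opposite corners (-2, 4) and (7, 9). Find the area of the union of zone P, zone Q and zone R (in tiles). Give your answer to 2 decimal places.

98.00

By inclusion–exclusion:
Individual areas: |zone P| = 12, |zone Q| = 49, |zone R| = 45.
|zone P∩zone Q| = 0 (no overlap).
|zone P∩zone R| = 0 (no overlap).
|zone Q∩zone R|: x∈[3,7], y∈[4,6] → 4·2 = 8.
|zone P∩zone Q∩zone R| = 0.
|zone P ∪ zone Q ∪ zone R| = 106 − 8 + 0 = 98.00.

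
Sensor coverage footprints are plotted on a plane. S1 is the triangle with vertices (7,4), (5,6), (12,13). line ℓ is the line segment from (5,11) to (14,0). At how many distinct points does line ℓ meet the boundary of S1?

The segment meets the boundary at (8.507,6.713), (7.25,8.25).

2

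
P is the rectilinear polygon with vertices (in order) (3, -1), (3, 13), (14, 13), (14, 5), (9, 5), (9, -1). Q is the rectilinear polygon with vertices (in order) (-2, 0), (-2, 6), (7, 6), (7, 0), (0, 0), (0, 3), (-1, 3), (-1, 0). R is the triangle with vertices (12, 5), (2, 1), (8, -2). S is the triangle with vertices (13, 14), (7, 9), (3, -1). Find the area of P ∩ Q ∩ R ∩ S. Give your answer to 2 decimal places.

The intersection is the polygon with vertices (3.5,0.25), (4.143,1.857), (5.182,2.273), (3.75,0.125).
By the shoelace formula its area is 1.06.

1.06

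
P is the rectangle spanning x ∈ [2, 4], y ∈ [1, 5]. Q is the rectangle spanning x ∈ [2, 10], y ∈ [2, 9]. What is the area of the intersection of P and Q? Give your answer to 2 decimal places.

|P∩Q|: x∈[2,4], y∈[2,5] → 2·3 = 6.

6.00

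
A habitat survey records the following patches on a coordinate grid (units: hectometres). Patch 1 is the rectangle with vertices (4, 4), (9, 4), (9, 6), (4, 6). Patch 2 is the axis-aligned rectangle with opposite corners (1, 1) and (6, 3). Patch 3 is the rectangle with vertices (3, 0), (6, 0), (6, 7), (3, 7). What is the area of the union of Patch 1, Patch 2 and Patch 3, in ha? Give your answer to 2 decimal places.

31.00

By inclusion–exclusion:
Individual areas: |Patch 1| = 10, |Patch 2| = 10, |Patch 3| = 21.
|Patch 1∩Patch 2| = 0 (no overlap).
|Patch 1∩Patch 3|: x∈[4,6], y∈[4,6] → 2·2 = 4.
|Patch 2∩Patch 3|: x∈[3,6], y∈[1,3] → 3·2 = 6.
|Patch 1∩Patch 2∩Patch 3| = 0.
|Patch 1 ∪ Patch 2 ∪ Patch 3| = 41 − 10 + 0 = 31.00.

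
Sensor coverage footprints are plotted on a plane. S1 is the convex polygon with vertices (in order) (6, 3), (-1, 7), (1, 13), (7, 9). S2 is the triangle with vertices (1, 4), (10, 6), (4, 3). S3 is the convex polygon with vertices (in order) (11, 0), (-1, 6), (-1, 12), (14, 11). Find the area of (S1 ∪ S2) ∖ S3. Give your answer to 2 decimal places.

|S1 ∪ S2| = 49.8641.
|(S1 ∪ S2) ∩ S3| = 46.9016.
|(S1 ∪ S2) ∖ S3| = 49.8641 − 46.9016 = 2.96.

2.96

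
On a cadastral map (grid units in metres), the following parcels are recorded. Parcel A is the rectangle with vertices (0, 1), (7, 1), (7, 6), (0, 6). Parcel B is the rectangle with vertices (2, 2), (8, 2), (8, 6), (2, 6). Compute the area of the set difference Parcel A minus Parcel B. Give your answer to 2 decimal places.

|Parcel A∩Parcel B|: x∈[2,7], y∈[2,6] → 5·4 = 20.
|Parcel A| = 35.
|Parcel A ∖ Parcel B| = |Parcel A| − |Parcel A∩Parcel B| = 35 − 20 = 15.00.

15.00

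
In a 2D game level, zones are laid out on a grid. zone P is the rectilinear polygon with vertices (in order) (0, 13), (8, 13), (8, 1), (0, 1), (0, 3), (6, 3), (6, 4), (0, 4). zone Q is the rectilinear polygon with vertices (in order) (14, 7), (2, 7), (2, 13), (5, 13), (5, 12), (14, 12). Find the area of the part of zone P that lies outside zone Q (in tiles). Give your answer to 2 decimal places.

|zone P| = 90, |zone P∩zone Q| = 33.
|zone P ∖ zone Q| = |zone P| − |zone P∩zone Q| = 90 − 33 = 57.00.

57.00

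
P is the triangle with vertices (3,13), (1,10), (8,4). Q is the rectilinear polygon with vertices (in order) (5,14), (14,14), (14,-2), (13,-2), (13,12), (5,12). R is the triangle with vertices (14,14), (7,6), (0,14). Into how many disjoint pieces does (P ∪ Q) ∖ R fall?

(P ∪ Q) ∖ R splits into 2 disjoint pieces (area 10.8966, area 15.75).

2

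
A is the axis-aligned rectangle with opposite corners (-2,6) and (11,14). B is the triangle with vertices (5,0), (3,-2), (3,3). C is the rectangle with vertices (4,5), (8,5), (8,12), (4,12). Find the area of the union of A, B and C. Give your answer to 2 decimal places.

113.00

By inclusion–exclusion:
Individual areas: |A| = 104, |B| = 5, |C| = 28.
|A∩B| = 0.
|A∩C|: x∈[4,8], y∈[6,12] → 4·6 = 24.
|B∩C| = 0.
|A∩B∩C| = 0.
|A ∪ B ∪ C| = 137 − 24 + 0 = 113.00.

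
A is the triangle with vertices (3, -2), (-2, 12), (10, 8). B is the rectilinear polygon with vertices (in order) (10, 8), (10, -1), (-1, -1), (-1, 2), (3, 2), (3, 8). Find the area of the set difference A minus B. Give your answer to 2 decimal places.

|A| = 74, |A∩B| = 37.3286.
|A ∖ B| = |A| − |A∩B| = 74 − 37.3286 = 36.67.

36.67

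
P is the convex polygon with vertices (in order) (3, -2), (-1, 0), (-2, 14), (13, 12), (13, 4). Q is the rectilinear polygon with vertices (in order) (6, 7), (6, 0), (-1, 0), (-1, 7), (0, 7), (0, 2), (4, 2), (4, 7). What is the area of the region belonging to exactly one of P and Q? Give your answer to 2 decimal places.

153.00

|P| = 182, |Q| = 29, |P∩Q| = 29.
|P △ Q| = |P| + |Q| − 2·|P∩Q| = 182 + 29 − 58 = 153.00.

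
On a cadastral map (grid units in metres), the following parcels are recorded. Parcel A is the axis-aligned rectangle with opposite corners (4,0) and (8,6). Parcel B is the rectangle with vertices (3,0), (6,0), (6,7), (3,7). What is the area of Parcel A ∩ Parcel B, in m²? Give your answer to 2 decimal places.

|Parcel A∩Parcel B|: x∈[4,6], y∈[0,6] → 2·6 = 12.

12.00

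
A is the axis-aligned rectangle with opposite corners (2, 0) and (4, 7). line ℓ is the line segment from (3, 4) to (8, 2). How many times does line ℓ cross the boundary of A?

1

The segment meets the boundary at (4,3.6).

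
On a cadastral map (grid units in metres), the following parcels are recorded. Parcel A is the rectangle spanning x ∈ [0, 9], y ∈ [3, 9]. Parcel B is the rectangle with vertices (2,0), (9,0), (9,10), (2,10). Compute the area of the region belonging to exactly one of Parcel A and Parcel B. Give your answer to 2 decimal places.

40.00

|Parcel A∩Parcel B|: x∈[2,9], y∈[3,9] → 7·6 = 42.
|Parcel A △ Parcel B| = |Parcel A| + |Parcel B| − 2·|Parcel A∩Parcel B| = 54 + 70 − 84 = 40.00.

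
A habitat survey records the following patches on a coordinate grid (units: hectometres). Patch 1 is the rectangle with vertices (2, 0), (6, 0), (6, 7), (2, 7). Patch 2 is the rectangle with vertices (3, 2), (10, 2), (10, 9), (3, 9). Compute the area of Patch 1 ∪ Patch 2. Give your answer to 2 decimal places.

By inclusion–exclusion:
Individual areas: |Patch 1| = 28, |Patch 2| = 49.
|Patch 1∩Patch 2|: x∈[3,6], y∈[2,7] → 3·5 = 15.
|Patch 1 ∪ Patch 2| = 77 − 15 = 62.00.

62.00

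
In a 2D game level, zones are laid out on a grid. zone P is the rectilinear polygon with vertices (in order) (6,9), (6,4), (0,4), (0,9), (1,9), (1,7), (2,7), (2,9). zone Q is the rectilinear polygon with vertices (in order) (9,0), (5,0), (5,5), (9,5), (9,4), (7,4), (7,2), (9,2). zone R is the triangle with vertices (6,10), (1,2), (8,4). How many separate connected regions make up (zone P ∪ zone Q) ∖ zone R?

(zone P ∪ zone Q) ∖ zone R splits into 3 disjoint pieces (area 1.1667, area 10.8571, area 17.0625).

3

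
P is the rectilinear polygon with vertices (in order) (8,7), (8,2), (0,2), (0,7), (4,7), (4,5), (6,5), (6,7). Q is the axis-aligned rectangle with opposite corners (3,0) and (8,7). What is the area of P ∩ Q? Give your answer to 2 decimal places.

21.00

The intersection is the polygon with vertices (8,2), (3,2), (3,7), (4,7), (4,5), (6,5), (6,7), (8,7).
By the shoelace formula its area is 21.00.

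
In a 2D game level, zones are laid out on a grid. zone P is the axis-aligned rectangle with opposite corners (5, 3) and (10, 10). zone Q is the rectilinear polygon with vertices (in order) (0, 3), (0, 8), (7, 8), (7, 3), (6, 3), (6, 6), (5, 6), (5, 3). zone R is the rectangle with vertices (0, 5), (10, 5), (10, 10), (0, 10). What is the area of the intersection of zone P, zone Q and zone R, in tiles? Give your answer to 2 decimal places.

5.00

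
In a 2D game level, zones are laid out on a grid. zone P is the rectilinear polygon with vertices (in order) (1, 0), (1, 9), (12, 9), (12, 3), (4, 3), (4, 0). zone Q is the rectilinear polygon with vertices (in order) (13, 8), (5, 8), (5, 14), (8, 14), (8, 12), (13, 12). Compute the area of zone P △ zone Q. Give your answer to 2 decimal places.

|zone P| = 75, |zone Q| = 38, |zone P∩zone Q| = 7.
|zone P △ zone Q| = |zone P| + |zone Q| − 2·|zone P∩zone Q| = 75 + 38 − 14 = 99.00.

99.00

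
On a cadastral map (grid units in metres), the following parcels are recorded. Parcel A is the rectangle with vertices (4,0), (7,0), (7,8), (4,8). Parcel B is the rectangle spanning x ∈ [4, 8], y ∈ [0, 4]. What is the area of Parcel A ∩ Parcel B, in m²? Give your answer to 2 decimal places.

12.00

|Parcel A∩Parcel B|: x∈[4,7], y∈[0,4] → 3·4 = 12.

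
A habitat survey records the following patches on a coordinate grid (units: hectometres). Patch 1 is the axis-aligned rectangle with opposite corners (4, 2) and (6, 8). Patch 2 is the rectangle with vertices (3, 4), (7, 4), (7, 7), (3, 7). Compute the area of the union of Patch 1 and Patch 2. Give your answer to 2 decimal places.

18.00

By inclusion–exclusion:
Individual areas: |Patch 1| = 12, |Patch 2| = 12.
|Patch 1∩Patch 2|: x∈[4,6], y∈[4,7] → 2·3 = 6.
|Patch 1 ∪ Patch 2| = 24 − 6 = 18.00.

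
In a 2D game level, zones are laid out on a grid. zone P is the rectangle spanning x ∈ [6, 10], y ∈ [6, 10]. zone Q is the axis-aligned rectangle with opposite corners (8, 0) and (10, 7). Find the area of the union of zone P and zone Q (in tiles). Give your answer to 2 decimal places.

28.00

By inclusion–exclusion:
Individual areas: |zone P| = 16, |zone Q| = 14.
|zone P∩zone Q|: x∈[8,10], y∈[6,7] → 2·1 = 2.
|zone P ∪ zone Q| = 30 − 2 = 28.00.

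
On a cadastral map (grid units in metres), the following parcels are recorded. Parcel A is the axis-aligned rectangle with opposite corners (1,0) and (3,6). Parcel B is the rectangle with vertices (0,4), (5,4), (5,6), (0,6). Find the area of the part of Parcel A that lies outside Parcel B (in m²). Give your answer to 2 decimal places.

|Parcel A∩Parcel B|: x∈[1,3], y∈[4,6] → 2·2 = 4.
|Parcel A| = 12.
|Parcel A ∖ Parcel B| = |Parcel A| − |Parcel A∩Parcel B| = 12 − 4 = 8.00.

8.00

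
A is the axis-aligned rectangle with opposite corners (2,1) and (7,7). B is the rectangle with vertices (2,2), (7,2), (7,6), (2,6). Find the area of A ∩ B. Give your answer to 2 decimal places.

20.00

|A∩B|: x∈[2,7], y∈[2,6] → 5·4 = 20.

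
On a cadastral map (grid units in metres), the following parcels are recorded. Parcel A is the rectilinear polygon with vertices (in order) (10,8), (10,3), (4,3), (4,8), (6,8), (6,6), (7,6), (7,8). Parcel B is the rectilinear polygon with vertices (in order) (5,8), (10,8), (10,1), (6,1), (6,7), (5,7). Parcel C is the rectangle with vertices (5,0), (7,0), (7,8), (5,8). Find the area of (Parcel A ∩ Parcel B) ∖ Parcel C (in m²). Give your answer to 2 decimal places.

15.00

|Parcel A ∩ Parcel B| = 19.
|(Parcel A ∩ Parcel B) ∩ Parcel C| = 4.
|(Parcel A ∩ Parcel B) ∖ Parcel C| = 19 − 4 = 15.00.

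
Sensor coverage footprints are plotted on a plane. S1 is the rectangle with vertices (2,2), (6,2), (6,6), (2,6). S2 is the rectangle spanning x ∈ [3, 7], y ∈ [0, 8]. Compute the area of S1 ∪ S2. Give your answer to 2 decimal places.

By inclusion–exclusion:
Individual areas: |S1| = 16, |S2| = 32.
|S1∩S2|: x∈[3,6], y∈[2,6] → 3·4 = 12.
|S1 ∪ S2| = 48 − 12 = 36.00.

36.00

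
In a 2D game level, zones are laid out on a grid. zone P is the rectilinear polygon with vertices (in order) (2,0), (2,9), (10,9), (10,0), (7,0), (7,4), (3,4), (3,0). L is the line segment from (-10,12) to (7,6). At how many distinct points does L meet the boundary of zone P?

The segment meets the boundary at (2,7.765).

1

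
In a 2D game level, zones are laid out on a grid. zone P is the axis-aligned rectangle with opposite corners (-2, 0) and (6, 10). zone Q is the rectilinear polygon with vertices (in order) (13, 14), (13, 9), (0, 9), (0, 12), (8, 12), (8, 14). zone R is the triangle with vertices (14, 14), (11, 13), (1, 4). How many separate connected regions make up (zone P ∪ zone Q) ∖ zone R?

(zone P ∪ zone Q) ∖ zone R splits into 2 disjoint pieces (area 103.8098, area 11.6346).

2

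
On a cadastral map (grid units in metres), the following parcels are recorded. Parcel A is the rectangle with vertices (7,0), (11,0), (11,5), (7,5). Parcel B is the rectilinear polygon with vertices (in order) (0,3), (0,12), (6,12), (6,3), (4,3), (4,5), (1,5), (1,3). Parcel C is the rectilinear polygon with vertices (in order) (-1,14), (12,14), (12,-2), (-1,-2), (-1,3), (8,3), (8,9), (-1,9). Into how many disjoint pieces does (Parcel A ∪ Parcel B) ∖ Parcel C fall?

2

(Parcel A ∪ Parcel B) ∖ Parcel C splits into 2 disjoint pieces (area 2, area 30).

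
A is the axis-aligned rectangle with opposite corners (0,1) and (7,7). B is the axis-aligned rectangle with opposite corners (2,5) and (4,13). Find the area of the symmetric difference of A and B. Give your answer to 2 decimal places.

|A∩B|: x∈[2,4], y∈[5,7] → 2·2 = 4.
|A △ B| = |A| + |B| − 2·|A∩B| = 42 + 16 − 8 = 50.00.

50.00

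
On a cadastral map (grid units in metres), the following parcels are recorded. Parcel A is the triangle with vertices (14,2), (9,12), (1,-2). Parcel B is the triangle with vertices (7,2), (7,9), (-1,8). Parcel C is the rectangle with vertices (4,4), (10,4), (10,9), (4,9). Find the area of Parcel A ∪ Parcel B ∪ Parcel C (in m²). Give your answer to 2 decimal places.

95.23

By inclusion–exclusion:
Individual areas: |Parcel A| = 75, |Parcel B| = 28, |Parcel C| = 30.
|Parcel A∩Parcel B| = 8.45.
|Parcel A∩Parcel C| = 20.7143.
|Parcel B∩Parcel C| = 14.3958.
|Parcel A∩Parcel B∩Parcel C| = 5.7857.
|Parcel A ∪ Parcel B ∪ Parcel C| = 133 − 43.5601 + 5.7857 = 95.23.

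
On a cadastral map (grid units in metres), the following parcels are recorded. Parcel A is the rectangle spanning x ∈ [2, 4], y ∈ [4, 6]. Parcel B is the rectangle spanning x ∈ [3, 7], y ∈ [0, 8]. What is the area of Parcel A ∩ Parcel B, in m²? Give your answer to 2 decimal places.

|Parcel A∩Parcel B|: x∈[3,4], y∈[4,6] → 1·2 = 2.

2.00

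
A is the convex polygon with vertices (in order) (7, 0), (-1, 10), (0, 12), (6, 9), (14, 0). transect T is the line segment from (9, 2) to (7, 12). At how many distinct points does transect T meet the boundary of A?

The segment meets the boundary at (8.065,6.677).

1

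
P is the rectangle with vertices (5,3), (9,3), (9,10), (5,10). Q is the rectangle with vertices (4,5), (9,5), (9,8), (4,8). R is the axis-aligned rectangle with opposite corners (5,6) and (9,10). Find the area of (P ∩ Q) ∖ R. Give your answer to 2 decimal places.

4.00

|P ∩ Q| = 12.
|(P ∩ Q) ∩ R| = 8.
|(P ∩ Q) ∖ R| = 12 − 8 = 4.00.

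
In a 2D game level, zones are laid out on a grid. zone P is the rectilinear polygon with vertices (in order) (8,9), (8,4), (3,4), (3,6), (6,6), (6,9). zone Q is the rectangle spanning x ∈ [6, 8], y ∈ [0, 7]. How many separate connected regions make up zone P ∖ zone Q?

zone P ∖ zone Q splits into 2 disjoint pieces (area 4, area 6).

2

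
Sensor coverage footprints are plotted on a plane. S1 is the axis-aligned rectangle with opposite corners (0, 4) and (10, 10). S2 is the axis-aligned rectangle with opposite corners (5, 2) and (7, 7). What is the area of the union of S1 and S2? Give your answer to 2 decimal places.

By inclusion–exclusion:
Individual areas: |S1| = 60, |S2| = 10.
|S1∩S2|: x∈[5,7], y∈[4,7] → 2·3 = 6.
|S1 ∪ S2| = 70 − 6 = 64.00.

64.00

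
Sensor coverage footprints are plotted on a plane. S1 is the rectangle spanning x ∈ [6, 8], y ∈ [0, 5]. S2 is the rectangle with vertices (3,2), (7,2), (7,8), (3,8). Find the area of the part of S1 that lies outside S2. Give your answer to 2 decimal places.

|S1∩S2|: x∈[6,7], y∈[2,5] → 1·3 = 3.
|S1| = 10.
|S1 ∖ S2| = |S1| − |S1∩S2| = 10 − 3 = 7.00.

7.00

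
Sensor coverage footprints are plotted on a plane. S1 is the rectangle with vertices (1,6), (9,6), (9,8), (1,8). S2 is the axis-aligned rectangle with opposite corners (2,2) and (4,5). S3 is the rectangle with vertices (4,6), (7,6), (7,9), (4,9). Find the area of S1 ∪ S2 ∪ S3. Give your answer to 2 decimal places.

By inclusion–exclusion:
Individual areas: |S1| = 16, |S2| = 6, |S3| = 9.
|S1∩S2| = 0 (no overlap).
|S1∩S3|: x∈[4,7], y∈[6,8] → 3·2 = 6.
|S2∩S3| = 0 (no overlap).
|S1∩S2∩S3| = 0.
|S1 ∪ S2 ∪ S3| = 31 − 6 + 0 = 25.00.

25.00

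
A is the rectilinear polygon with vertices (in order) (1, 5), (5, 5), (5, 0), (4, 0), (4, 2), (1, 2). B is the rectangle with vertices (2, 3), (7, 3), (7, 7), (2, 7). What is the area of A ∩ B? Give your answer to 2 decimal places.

6.00

The intersection is the polygon with vertices (5,5), (5,3), (2,3), (2,5).
By the shoelace formula its area is 6.00.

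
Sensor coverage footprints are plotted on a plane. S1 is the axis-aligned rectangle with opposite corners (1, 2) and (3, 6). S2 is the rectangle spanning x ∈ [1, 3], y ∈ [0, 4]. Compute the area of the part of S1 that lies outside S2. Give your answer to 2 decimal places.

|S1∩S2|: x∈[1,3], y∈[2,4] → 2·2 = 4.
|S1| = 8.
|S1 ∖ S2| = |S1| − |S1∩S2| = 8 − 4 = 4.00.

4.00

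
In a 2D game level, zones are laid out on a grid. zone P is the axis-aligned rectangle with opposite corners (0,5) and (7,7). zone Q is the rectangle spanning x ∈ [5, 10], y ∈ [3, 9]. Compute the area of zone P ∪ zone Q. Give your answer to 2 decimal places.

By inclusion–exclusion:
Individual areas: |zone P| = 14, |zone Q| = 30.
|zone P∩zone Q|: x∈[5,7], y∈[5,7] → 2·2 = 4.
|zone P ∪ zone Q| = 44 − 4 = 40.00.

40.00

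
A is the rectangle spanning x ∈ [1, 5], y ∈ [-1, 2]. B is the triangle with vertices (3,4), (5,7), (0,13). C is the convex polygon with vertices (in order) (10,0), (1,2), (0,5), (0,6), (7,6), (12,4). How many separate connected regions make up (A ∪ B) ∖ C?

(A ∪ B) ∖ C splits into 2 disjoint pieces (area 10.2222, area 11.5).

2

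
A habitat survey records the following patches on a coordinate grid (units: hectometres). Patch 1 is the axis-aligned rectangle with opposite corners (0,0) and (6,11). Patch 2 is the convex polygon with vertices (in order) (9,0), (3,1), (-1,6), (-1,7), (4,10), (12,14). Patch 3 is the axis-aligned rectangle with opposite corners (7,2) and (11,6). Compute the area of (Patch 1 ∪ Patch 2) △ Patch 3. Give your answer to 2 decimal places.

|Patch 1 ∪ Patch 2| = 121.175.
|(Patch 1 ∪ Patch 2) ∩ Patch 3| = 11.4286.
|(Patch 1 ∪ Patch 2) △ Patch 3| = 121.175 + 16 − 22.8571 = 114.32.

114.32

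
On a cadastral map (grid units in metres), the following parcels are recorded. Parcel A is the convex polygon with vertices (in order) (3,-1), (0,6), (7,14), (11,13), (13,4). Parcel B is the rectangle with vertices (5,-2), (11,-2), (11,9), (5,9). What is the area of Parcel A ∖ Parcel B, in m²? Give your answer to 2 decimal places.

73.50

|Parcel A| = 118.5, |Parcel A∩Parcel B| = 45.
|Parcel A ∖ Parcel B| = |Parcel A| − |Parcel A∩Parcel B| = 118.5 − 45 = 73.50.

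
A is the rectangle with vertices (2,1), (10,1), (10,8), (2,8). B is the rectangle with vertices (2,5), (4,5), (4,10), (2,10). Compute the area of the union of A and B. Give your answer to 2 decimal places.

60.00

By inclusion–exclusion:
Individual areas: |A| = 56, |B| = 10.
|A∩B|: x∈[2,4], y∈[5,8] → 2·3 = 6.
|A ∪ B| = 66 − 6 = 60.00.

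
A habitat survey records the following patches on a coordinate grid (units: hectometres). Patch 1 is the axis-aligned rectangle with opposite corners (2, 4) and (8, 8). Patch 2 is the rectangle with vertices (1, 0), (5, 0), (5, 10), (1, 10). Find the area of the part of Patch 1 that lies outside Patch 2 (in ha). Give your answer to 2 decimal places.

12.00

|Patch 1∩Patch 2|: x∈[2,5], y∈[4,8] → 3·4 = 12.
|Patch 1| = 24.
|Patch 1 ∖ Patch 2| = |Patch 1| − |Patch 1∩Patch 2| = 24 − 12 = 12.00.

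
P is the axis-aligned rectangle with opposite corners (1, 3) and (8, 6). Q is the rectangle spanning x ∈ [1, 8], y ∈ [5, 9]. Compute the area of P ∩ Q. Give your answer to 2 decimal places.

|P∩Q|: x∈[1,8], y∈[5,6] → 7·1 = 7.

7.00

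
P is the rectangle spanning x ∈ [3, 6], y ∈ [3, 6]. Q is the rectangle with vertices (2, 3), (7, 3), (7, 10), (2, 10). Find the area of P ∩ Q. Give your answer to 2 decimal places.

|P∩Q|: x∈[3,6], y∈[3,6] → 3·3 = 9.

9.00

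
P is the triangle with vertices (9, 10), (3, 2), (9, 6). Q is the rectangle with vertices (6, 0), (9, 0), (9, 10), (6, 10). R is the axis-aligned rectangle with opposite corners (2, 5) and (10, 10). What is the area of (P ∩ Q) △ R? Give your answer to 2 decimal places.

|P ∩ Q| = 9.
|(P ∩ Q) ∩ R| = 8.25.
|(P ∩ Q) △ R| = 9 + 40 − 16.5 = 32.50.

32.50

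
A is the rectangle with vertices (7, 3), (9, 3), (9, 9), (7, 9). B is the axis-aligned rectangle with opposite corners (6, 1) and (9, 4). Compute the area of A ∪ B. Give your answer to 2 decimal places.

19.00

By inclusion–exclusion:
Individual areas: |A| = 12, |B| = 9.
|A∩B|: x∈[7,9], y∈[3,4] → 2·1 = 2.
|A ∪ B| = 21 − 2 = 19.00.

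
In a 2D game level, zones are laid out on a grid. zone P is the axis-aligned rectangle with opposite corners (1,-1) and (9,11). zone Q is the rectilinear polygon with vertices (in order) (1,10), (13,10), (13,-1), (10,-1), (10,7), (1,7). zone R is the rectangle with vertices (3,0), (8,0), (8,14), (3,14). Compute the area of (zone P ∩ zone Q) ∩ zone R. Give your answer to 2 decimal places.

15.00

The region (zone P ∩ zone Q) ∩ zone R is the polygon with vertices (3,7), (3,10), (8,10), (8,7).
By the shoelace formula its area is 15.00.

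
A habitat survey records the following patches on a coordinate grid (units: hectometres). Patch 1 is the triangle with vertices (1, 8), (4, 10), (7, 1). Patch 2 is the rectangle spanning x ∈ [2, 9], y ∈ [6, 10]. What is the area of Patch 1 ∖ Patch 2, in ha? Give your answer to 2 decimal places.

7.46

|Patch 1| = 16.5, |Patch 1∩Patch 2| = 9.0357.
|Patch 1 ∖ Patch 2| = |Patch 1| − |Patch 1∩Patch 2| = 16.5 − 9.0357 = 7.46.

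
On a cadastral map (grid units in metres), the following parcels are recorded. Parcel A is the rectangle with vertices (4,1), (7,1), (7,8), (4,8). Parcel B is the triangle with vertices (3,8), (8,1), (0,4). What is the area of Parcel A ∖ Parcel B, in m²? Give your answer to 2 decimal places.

13.31

|Parcel A| = 21, |Parcel A∩Parcel B| = 7.6875.
|Parcel A ∖ Parcel B| = |Parcel A| − |Parcel A∩Parcel B| = 21 − 7.6875 = 13.31.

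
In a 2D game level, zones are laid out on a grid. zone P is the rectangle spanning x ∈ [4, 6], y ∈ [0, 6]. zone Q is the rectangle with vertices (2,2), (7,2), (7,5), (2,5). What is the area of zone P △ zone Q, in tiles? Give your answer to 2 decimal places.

15.00

|zone P∩zone Q|: x∈[4,6], y∈[2,5] → 2·3 = 6.
|zone P △ zone Q| = |zone P| + |zone Q| − 2·|zone P∩zone Q| = 12 + 15 − 12 = 15.00.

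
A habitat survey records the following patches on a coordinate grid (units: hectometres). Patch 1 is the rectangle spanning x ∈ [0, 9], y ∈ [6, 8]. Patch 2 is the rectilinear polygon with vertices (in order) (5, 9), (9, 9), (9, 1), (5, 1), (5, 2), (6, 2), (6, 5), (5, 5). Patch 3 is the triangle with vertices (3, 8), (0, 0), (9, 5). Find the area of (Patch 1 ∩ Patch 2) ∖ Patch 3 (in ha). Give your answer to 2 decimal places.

7.00

|Patch 1 ∩ Patch 2| = 8.
|(Patch 1 ∩ Patch 2) ∩ Patch 3| = 1.
|(Patch 1 ∩ Patch 2) ∖ Patch 3| = 8 − 1 = 7.00.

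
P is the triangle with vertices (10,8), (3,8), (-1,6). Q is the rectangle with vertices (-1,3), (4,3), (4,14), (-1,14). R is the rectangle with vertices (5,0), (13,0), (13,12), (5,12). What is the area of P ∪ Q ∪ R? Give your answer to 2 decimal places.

By inclusion–exclusion:
Individual areas: |P| = 7, |Q| = 55, |R| = 96.
|P∩Q| = 3.7273.
|P∩R| = 2.2727.
|Q∩R| = 0 (no overlap).
|P∩Q∩R| = 0.
|P ∪ Q ∪ R| = 158 − 6 + 0 = 152.00.

152.00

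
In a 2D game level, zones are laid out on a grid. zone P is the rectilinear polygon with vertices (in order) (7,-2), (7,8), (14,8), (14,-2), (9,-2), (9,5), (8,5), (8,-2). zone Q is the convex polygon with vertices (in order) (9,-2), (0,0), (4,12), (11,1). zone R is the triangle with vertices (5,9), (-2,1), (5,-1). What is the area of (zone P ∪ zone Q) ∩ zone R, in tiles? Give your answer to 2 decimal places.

The region (zone P ∪ zone Q) ∩ zone R is the polygon with vertices (1.769,5.308), (5,9), (5,-1), (0.13,0.391).
By the shoelace formula its area is 29.26.

29.26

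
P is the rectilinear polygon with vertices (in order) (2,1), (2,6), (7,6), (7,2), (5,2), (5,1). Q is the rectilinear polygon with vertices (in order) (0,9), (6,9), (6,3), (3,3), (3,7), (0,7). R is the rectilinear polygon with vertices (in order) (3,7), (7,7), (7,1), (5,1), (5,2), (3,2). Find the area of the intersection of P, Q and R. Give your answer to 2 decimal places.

9.00

The intersection is the polygon with vertices (6,3), (3,3), (3,6), (6,6).
By the shoelace formula its area is 9.00.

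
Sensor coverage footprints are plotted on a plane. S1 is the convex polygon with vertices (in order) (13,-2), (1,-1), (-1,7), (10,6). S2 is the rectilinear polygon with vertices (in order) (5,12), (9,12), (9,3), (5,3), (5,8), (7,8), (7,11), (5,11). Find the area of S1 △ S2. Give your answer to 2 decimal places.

93.32

|S1| = 89.5, |S2| = 30, |S1∩S2| = 13.0909.
|S1 △ S2| = |S1| + |S2| − 2·|S1∩S2| = 89.5 + 30 − 26.1818 = 93.32.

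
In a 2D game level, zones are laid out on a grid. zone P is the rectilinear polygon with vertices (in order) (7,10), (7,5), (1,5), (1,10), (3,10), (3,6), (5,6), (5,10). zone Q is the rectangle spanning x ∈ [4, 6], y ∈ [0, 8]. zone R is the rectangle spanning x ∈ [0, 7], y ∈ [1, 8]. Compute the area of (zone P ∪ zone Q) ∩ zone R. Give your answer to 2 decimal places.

|zone P ∪ zone Q| = 34.
|(zone P ∪ zone Q) ∩ zone R| = 24.00.

24.00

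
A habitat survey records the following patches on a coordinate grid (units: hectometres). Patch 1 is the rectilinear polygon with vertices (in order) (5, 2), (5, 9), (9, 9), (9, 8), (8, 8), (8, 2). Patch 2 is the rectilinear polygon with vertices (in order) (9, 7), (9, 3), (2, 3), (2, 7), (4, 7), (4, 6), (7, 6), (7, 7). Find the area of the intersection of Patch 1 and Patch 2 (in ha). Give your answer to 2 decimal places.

10.00

The intersection is the polygon with vertices (5,6), (7,6), (7,7), (8,7), (8,3), (5,3).
By the shoelace formula its area is 10.00.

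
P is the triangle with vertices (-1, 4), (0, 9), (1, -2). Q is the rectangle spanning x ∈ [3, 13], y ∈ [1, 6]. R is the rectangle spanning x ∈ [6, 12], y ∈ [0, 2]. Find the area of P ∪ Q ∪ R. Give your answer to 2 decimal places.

64.00

By inclusion–exclusion:
Individual areas: |P| = 8, |Q| = 50, |R| = 12.
|P∩Q| = 0.
|P∩R| = 0.
|Q∩R|: x∈[6,12], y∈[1,2] → 6·1 = 6.
|P∩Q∩R| = 0.
|P ∪ Q ∪ R| = 70 − 6 + 0 = 64.00.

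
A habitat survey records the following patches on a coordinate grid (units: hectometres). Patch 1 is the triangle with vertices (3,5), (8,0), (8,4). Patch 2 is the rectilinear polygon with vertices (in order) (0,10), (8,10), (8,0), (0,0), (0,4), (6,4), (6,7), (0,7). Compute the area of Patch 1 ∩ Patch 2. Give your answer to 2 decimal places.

The intersection is the polygon with vertices (4,4), (6,4), (6,4.4), (8,4), (8,0).
By the shoelace formula its area is 8.40.

8.40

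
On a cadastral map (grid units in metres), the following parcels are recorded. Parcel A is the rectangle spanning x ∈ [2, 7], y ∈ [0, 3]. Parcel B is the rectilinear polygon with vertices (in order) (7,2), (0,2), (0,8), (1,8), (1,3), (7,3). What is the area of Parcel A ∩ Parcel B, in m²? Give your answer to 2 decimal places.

5.00

The intersection is the polygon with vertices (7,2), (2,2), (2,3), (7,3).
By the shoelace formula its area is 5.00.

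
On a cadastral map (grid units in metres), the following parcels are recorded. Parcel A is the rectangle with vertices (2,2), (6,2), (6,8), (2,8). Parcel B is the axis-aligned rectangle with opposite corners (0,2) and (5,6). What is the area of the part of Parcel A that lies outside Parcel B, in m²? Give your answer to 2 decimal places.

|Parcel A∩Parcel B|: x∈[2,5], y∈[2,6] → 3·4 = 12.
|Parcel A| = 24.
|Parcel A ∖ Parcel B| = |Parcel A| − |Parcel A∩Parcel B| = 24 − 12 = 12.00.

12.00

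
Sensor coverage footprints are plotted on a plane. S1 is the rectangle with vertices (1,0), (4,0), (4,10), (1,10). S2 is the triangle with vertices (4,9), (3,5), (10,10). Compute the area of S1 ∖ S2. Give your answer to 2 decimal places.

|S1| = 30, |S1∩S2| = 1.6429.
|S1 ∖ S2| = |S1| − |S1∩S2| = 30 − 1.6429 = 28.36.

28.36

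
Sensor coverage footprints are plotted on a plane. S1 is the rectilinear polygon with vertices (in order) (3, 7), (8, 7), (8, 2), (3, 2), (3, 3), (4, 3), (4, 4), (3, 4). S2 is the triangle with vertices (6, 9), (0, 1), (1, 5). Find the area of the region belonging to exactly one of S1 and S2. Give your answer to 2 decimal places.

|S1| = 24, |S2| = 8, |S1∩S2| = 1.4.
|S1 △ S2| = |S1| + |S2| − 2·|S1∩S2| = 24 + 8 − 2.8 = 29.20.

29.20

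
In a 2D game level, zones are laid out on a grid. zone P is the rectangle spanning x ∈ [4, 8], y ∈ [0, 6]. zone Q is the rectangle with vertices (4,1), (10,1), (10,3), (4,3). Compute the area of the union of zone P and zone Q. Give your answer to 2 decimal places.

By inclusion–exclusion:
Individual areas: |zone P| = 24, |zone Q| = 12.
|zone P∩zone Q|: x∈[4,8], y∈[1,3] → 4·2 = 8.
|zone P ∪ zone Q| = 36 − 8 = 28.00.

28.00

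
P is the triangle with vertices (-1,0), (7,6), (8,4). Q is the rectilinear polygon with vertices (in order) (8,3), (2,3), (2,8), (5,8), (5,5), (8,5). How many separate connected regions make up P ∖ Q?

P ∖ Q splits into 2 disjoint pieces (area 4.125, area 0.9167).

2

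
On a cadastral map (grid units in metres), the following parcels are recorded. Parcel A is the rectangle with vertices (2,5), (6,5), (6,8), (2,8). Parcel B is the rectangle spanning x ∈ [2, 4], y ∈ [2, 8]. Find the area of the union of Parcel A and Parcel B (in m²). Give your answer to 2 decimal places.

By inclusion–exclusion:
Individual areas: |Parcel A| = 12, |Parcel B| = 12.
|Parcel A∩Parcel B|: x∈[2,4], y∈[5,8] → 2·3 = 6.
|Parcel A ∪ Parcel B| = 24 − 6 = 18.00.

18.00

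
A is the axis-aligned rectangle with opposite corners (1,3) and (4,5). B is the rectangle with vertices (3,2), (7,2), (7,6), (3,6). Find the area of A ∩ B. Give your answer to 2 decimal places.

2.00

|A∩B|: x∈[3,4], y∈[3,5] → 1·2 = 2.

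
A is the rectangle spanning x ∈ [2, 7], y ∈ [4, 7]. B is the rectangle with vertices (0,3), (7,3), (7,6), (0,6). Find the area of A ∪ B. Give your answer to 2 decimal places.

By inclusion–exclusion:
Individual areas: |A| = 15, |B| = 21.
|A∩B|: x∈[2,7], y∈[4,6] → 5·2 = 10.
|A ∪ B| = 36 − 10 = 26.00.

26.00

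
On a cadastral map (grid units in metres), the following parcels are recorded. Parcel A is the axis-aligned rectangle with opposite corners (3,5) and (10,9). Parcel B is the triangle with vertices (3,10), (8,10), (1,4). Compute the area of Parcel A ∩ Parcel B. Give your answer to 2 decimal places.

The intersection is the polygon with vertices (3,9), (6.833,9), (3,5.714).
By the shoelace formula its area is 6.30.

6.30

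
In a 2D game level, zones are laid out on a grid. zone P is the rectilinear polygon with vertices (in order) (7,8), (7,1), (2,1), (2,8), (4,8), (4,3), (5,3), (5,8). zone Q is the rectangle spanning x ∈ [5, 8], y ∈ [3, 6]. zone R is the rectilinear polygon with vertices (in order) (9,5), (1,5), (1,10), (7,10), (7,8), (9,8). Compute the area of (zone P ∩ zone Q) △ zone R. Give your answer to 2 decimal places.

|zone P ∩ zone Q| = 6.
|(zone P ∩ zone Q) ∩ zone R| = 2.
|(zone P ∩ zone Q) △ zone R| = 6 + 36 − 4 = 38.00.

38.00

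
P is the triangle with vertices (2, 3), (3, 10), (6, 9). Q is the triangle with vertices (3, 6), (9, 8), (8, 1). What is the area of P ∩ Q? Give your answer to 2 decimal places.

0.51

The intersection is the polygon with vertices (3.6,5.4), (3,6), (4.286,6.429).
By the shoelace formula its area is 0.51.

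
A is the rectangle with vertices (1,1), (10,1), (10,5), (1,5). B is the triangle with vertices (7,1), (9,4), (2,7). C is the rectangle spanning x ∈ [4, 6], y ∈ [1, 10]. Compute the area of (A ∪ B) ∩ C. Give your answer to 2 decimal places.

9.43

The region (A ∪ B) ∩ C is the polygon with vertices (4,1), (4,6.143), (6,5.286), (6,1).
By the shoelace formula its area is 9.43.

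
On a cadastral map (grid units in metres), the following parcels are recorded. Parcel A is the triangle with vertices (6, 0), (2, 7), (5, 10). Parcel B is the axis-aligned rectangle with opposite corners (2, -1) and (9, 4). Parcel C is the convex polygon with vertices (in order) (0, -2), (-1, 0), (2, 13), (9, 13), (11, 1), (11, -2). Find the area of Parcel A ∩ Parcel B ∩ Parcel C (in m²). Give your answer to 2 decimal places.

The intersection is the polygon with vertices (5.6,4), (6,0), (3.714,4).
By the shoelace formula its area is 3.77.

3.77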